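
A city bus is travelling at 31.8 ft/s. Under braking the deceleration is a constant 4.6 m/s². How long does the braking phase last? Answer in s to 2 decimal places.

Braking time ≈ 2.11 s

31.8 ft/s × 0.3048 = 9.6926 m/s.
Braking time = v/a = 9.6926 / 4.600 = 2.107 s.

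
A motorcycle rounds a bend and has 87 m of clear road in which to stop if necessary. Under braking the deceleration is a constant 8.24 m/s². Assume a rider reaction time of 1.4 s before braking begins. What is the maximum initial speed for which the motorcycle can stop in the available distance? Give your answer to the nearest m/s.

Stopping distance: v·t_r + v²/(2a) = 87 with t_r = 1.4 s and a = 8.240 m/s².
So v² + 23.072 v − 1433.76 = 0.
Positive root: v = −a·t_r + √((a·t_r)² + 2a·d) = −11.536 + √(133.079 + 1433.76) = 28.0473 m/s.

Maximum speed ≈ 28 m/s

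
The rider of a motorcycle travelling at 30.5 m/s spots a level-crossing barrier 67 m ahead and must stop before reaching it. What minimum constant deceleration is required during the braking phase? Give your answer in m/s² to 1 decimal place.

v² = 2a·d ⇒ a = v²/(2d) = 30.5000² / (2 × 67.000) = 930.250 / 134.000 = 6.9422 m/s².

Required deceleration ≈ 6.9 m/s²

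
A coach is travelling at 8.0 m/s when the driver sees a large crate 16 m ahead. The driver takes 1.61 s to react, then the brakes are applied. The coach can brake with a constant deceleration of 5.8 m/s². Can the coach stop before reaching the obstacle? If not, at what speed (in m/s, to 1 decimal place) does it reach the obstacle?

No — it strikes the obstacle at 5.3 m/s

Reaction distance = 8.0000 × 1.61 = 12.880 m.
Braking distance needed to stop: v²/(2a) = 64.000 / 11.600 = 5.517 m, so total needed = 12.880 + 5.517 = 18.397 m > 16 m — it cannot stop.
Distance remaining when braking begins: 16 − 12.880 = 3.120 m.
v² = v₀² − 2a·d = 64.000 − 2 × 5.800 × 3.120 = 27.808 m²/s².
v = √27.808 = 5.273 m/s.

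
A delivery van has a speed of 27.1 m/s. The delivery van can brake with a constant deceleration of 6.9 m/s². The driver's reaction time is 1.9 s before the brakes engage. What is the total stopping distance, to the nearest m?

Reaction distance = v·t_r = 27.1000 × 1.9 = 51.490 m.
Braking distance = v²/(2a) = 27.1000² / (2 × 6.900) = 734.410 / 13.800 = 53.218 m.
Total = 51.490 + 53.218 = 104.708 m.

Total stopping distance ≈ 105 m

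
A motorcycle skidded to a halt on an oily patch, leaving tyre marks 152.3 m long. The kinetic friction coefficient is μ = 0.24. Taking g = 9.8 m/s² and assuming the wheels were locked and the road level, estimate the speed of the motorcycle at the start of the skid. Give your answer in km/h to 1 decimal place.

Initial speed ≈ 96.4 km/h

Deceleration a = μg = 0.24 × 9.8 = 2.352 m/s².
v = √(2a·d) = √(2 × 2.352 × 152.3) = √716.419 = 26.7660 m/s.
= 26.7660 × 3.6 = 96.358 km/h.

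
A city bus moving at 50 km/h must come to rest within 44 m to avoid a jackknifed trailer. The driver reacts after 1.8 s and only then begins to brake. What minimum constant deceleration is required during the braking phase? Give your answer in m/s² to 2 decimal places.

50 km/h ÷ 3.6 = 13.8889 m/s.
Distance covered during reaction = 13.8889 × 1.8 = 25.000 m.
Distance available for braking: 44 − 25.000 = 19.000 m.
v² = 2a·d ⇒ a = v²/(2d) = 13.8889² / (2 × 19.000) = 192.902 / 38.000 = 5.0764 m/s².

Required deceleration ≈ 5.08 m/s²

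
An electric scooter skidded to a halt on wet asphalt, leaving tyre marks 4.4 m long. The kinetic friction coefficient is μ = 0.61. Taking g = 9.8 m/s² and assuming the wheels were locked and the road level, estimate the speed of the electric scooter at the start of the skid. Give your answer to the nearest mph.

Deceleration a = μg = 0.61 × 9.8 = 5.978 m/s².
v = √(2a·d) = √(2 × 5.978 × 4.4) = √52.606 = 7.2530 m/s.
= 7.2530 ÷ 0.44704 = 16.224 mph.

Initial speed ≈ 16 mph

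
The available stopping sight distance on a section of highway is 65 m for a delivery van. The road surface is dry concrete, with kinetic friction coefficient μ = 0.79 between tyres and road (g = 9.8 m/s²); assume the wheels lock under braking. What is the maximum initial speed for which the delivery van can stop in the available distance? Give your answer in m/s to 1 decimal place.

a = μg = 0.79 × 9.8 = 7.742 m/s².
v²/(2a) = d ⇒ v = √(2 × 7.742 × 65) = √1006.46 = 31.7248 m/s.

Maximum speed ≈ 31.7 m/s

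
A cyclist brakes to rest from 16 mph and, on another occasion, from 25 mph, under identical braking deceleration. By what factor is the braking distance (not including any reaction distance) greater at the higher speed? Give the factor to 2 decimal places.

Braking distance d = v²/(2a), so with a fixed, d ∝ v².
Factor = (25/16)² = 1.5625² = 2.4414.

Factor ≈ 2.44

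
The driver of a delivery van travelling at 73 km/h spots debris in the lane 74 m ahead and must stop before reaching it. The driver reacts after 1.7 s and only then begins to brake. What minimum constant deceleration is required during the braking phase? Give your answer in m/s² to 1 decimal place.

73 km/h ÷ 3.6 = 20.2778 m/s.
Distance covered during reaction = 20.2778 × 1.7 = 34.472 m.
Distance available for braking: 74 − 34.472 = 39.528 m.
v² = 2a·d ⇒ a = v²/(2d) = 20.2778² / (2 × 39.528) = 411.189 / 79.056 = 5.2012 m/s².

Required deceleration ≈ 5.2 m/s²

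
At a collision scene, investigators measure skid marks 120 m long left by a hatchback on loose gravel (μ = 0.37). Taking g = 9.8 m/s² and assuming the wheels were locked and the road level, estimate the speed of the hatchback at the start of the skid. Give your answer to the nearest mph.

Initial speed ≈ 66 mph

Deceleration a = μg = 0.37 × 9.8 = 3.626 m/s².
v = √(2a·d) = √(2 × 3.626 × 120) = √870.240 = 29.4998 m/s.
= 29.4998 ÷ 0.44704 = 65.989 mph.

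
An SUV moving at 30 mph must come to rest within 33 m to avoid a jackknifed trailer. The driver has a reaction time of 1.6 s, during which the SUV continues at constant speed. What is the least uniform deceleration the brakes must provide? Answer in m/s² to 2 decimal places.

Required deceleration ≈ 7.79 m/s²

30 mph × 0.44704 = 13.4112 m/s.
Distance covered during reaction = 13.4112 × 1.6 = 21.458 m.
Distance available for braking: 33 − 21.458 = 11.542 m.
v² = 2a·d ⇒ a = v²/(2d) = 13.4112² / (2 × 11.542) = 179.860 / 23.084 = 7.7915 m/s².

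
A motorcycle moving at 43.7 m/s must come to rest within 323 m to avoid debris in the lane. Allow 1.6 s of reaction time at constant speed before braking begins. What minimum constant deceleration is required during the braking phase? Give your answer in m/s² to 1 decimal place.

Distance covered during reaction = 43.7000 × 1.6 = 69.920 m.
Distance available for braking: 323 − 69.920 = 253.080 m.
v² = 2a·d ⇒ a = v²/(2d) = 43.7000² / (2 × 253.080) = 1909.690 / 506.160 = 3.7729 m/s².

Required deceleration ≈ 3.8 m/s²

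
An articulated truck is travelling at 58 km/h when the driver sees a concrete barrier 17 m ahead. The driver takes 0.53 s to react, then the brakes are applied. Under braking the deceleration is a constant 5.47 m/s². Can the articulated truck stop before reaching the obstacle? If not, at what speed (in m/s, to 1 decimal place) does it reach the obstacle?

58 km/h ÷ 3.6 = 16.1111 m/s.
Reaction distance = 16.1111 × 0.53 = 8.539 m.
Braking distance needed to stop: v²/(2a) = 259.568 / 10.940 = 23.727 m, so total needed = 8.539 + 23.727 = 32.266 m > 17 m — it cannot stop.
Distance remaining when braking begins: 17 − 8.539 = 8.461 m.
v² = v₀² − 2a·d = 259.568 − 2 × 5.470 × 8.461 = 167.005 m²/s².
v = √167.005 = 12.923 m/s.

No — it strikes the obstacle at 12.9 m/s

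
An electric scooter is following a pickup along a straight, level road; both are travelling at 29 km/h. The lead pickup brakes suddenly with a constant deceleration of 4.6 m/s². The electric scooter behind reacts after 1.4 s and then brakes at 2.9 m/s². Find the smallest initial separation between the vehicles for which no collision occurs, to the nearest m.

Minimum gap ≈ 15 m

29 km/h ÷ 3.6 = 8.0556 m/s.
Leader travels v²/(2a_L) = 64.893 / 9.200 = 7.054 m before stopping.
Follower covers v·t_r = 8.0556 × 1.4 = 11.278 m while reacting, then v²/(2a_F) = 64.893 / 5.800 = 11.188 m while braking, for a total of 11.278 + 11.188 = 22.466 m.
Since a_F ≤ a_L and the follower starts braking later, the follower is never slower than the leader, so the closest approach is when both have stopped.
Minimum gap = 22.466 − 7.054 = 15.412 m.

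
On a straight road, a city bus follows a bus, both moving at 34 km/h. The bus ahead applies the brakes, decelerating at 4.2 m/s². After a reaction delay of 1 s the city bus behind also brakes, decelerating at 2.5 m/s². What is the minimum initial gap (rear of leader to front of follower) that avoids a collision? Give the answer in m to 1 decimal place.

Minimum gap ≈ 16.7 m

34 km/h ÷ 3.6 = 9.4444 m/s.
Leader travels v²/(2a_L) = 89.197 / 8.400 = 10.619 m before stopping.
Follower covers v·t_r = 9.4444 × 1 = 9.444 m while reacting, then v²/(2a_F) = 89.197 / 5.000 = 17.839 m while braking, for a total of 9.444 + 17.839 = 27.283 m.
Since a_F ≤ a_L and the follower starts braking later, the follower is never slower than the leader, so the closest approach is when both have stopped.
Minimum gap = 27.283 − 10.619 = 16.664 m.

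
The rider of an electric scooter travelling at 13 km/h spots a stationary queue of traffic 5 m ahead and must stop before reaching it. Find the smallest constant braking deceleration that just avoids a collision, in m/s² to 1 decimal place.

Required deceleration ≈ 1.3 m/s²

13 km/h ÷ 3.6 = 3.6111 m/s.
v² = 2a·d ⇒ a = v²/(2d) = 3.6111² / (2 × 5.000) = 13.040 / 10.000 = 1.3040 m/s².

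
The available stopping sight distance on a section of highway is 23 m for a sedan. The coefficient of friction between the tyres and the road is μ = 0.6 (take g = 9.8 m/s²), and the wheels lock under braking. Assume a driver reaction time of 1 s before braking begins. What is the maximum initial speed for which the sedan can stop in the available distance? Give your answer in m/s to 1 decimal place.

a = μg = 0.6 × 9.8 = 5.880 m/s².
Stopping distance: v·t_r + v²/(2a) = 23 with t_r = 1 s and a = 5.880 m/s².
So v² + 11.760 v − 270.48 = 0.
Positive root: v = −a·t_r + √((a·t_r)² + 2a·d) = −5.880 + √(34.574 + 270.48) = 11.5858 m/s.

Maximum speed ≈ 11.6 m/s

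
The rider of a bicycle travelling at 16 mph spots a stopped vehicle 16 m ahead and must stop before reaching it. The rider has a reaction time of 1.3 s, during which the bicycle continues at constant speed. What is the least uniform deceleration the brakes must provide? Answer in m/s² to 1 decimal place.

Required deceleration ≈ 3.8 m/s²

16 mph × 0.44704 = 7.1526 m/s.
Distance covered during reaction = 7.1526 × 1.3 = 9.298 m.
Distance available for braking: 16 − 9.298 = 6.702 m.
v² = 2a·d ⇒ a = v²/(2d) = 7.1526² / (2 × 6.702) = 51.160 / 13.404 = 3.8168 m/s².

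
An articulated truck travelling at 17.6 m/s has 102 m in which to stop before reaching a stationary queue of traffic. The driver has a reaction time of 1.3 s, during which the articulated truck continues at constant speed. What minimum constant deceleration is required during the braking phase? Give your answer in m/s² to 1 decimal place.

Distance covered during reaction = 17.6000 × 1.3 = 22.880 m.
Distance available for braking: 102 − 22.880 = 79.120 m.
v² = 2a·d ⇒ a = v²/(2d) = 17.6000² / (2 × 79.120) = 309.760 / 158.240 = 1.9575 m/s².

Required deceleration ≈ 2.0 m/s²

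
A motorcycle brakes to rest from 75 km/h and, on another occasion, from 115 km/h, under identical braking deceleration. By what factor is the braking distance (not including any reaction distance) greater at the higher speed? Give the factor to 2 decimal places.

Factor ≈ 2.35

Braking distance d = v²/(2a), so with a fixed, d ∝ v².
Factor = (115/75)² = 1.5333² = 2.3510.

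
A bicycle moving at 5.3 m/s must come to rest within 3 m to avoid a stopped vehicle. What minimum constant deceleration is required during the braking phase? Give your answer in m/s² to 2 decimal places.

v² = 2a·d ⇒ a = v²/(2d) = 5.3000² / (2 × 3.000) = 28.090 / 6.000 = 4.6817 m/s².

Required deceleration ≈ 4.68 m/s²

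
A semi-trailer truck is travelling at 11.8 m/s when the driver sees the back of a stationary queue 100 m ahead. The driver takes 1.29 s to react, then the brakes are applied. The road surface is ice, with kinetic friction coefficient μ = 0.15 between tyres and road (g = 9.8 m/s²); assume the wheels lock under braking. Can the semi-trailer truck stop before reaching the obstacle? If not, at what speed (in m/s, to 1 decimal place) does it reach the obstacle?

Yes — it stops about 37.4 m short of the obstacle, so it never reaches it

a = μg = 0.15 × 9.8 = 1.470 m/s².
Reaction distance = 11.8000 × 1.29 = 15.222 m.
Braking distance = v²/(2a) = 139.240 / 2.940 = 47.361 m.
Total stopping distance = 15.222 + 47.361 = 62.583 m, vs 100 m available — it stops with 100 − 62.583 = 37.417 m to spare.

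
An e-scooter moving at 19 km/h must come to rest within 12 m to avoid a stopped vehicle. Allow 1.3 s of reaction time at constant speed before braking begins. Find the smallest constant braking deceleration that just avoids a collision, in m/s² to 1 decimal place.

19 km/h ÷ 3.6 = 5.2778 m/s.
Distance covered during reaction = 5.2778 × 1.3 = 6.861 m.
Distance available for braking: 12 − 6.861 = 5.139 m.
v² = 2a·d ⇒ a = v²/(2d) = 5.2778² / (2 × 5.139) = 27.855 / 10.278 = 2.7102 m/s².

Required deceleration ≈ 2.7 m/s²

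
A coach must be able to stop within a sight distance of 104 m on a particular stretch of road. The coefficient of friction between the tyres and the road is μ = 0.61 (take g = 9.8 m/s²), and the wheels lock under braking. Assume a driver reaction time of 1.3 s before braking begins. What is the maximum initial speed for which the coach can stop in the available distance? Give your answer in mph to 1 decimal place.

a = μg = 0.61 × 9.8 = 5.978 m/s².
Stopping distance: v·t_r + v²/(2a) = 104 with t_r = 1.3 s and a = 5.978 m/s².
So v² + 15.543 v − 1243.42 = 0.
Positive root: v = −a·t_r + √((a·t_r)² + 2a·d) = −7.771 + √(60.388 + 1243.42) = 28.3373 m/s.
28.3373 m/s ÷ 0.44704 = 63.389 mph.

Maximum speed ≈ 63.4 mph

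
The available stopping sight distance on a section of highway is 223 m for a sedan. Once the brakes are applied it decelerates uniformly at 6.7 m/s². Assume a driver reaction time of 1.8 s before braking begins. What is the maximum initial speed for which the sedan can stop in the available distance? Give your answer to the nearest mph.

Maximum speed ≈ 98 mph

Stopping distance: v·t_r + v²/(2a) = 223 with t_r = 1.8 s and a = 6.700 m/s².
So v² + 24.120 v − 2988.20 = 0.
Positive root: v = −a·t_r + √((a·t_r)² + 2a·d) = −12.060 + √(145.444 + 2988.20) = 43.9190 m/s.
43.9190 m/s ÷ 0.44704 = 98.244 mph.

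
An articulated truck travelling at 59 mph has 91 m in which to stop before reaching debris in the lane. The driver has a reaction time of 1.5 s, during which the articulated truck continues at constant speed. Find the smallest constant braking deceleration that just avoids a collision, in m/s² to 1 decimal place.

Required deceleration ≈ 6.8 m/s²

59 mph × 0.44704 = 26.3754 m/s.
Distance covered during reaction = 26.3754 × 1.5 = 39.563 m.
Distance available for braking: 91 − 39.563 = 51.437 m.
v² = 2a·d ⇒ a = v²/(2d) = 26.3754² / (2 × 51.437) = 695.662 / 102.874 = 6.7623 m/s².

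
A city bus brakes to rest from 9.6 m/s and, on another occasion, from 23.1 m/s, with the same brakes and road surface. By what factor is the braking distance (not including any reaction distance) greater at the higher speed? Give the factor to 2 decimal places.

Braking distance d = v²/(2a), so with a fixed, d ∝ v².
Factor = (23.1/9.6)² = 2.4063² = 5.7903.

Factor ≈ 5.79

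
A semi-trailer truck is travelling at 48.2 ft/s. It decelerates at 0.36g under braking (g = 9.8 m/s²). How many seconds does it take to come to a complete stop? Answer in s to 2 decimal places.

Braking time ≈ 4.16 s

48.2 ft/s × 0.3048 = 14.6914 m/s.
a = 0.36 × 9.8 = 3.528 m/s².
Braking time = v/a = 14.6914 / 3.528 = 4.164 s.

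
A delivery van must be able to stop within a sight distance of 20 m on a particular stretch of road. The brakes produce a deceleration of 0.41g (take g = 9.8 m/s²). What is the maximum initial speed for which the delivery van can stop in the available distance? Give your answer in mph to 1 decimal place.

Maximum speed ≈ 28.4 mph

a = 0.41 × 9.8 = 4.018 m/s².
v²/(2a) = d ⇒ v = √(2 × 4.018 × 20) = √160.72 = 12.6775 m/s.
12.6775 m/s ÷ 0.44704 = 28.359 mph.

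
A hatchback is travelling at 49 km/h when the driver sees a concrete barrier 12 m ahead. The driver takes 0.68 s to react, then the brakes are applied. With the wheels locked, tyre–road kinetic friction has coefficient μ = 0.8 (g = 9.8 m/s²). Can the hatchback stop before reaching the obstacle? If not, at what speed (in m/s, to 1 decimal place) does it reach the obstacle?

No — it strikes the obstacle at 11.9 m/s

49 km/h ÷ 3.6 = 13.6111 m/s.
a = μg = 0.8 × 9.8 = 7.840 m/s².
Reaction distance = 13.6111 × 0.68 = 9.256 m.
Braking distance needed to stop: v²/(2a) = 185.262 / 15.680 = 11.815 m, so total needed = 9.256 + 11.815 = 21.071 m > 12 m — it cannot stop.
Distance remaining when braking begins: 12 − 9.256 = 2.744 m.
v² = v₀² − 2a·d = 185.262 − 2 × 7.840 × 2.744 = 142.236 m²/s².
v = √142.236 = 11.926 m/s.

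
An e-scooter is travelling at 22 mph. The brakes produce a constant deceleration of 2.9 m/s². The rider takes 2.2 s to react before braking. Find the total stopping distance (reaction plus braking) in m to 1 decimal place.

Total stopping distance ≈ 38.3 m

22 mph × 0.44704 = 9.8349 m/s.
Reaction distance = v·t_r = 9.8349 × 2.2 = 21.637 m.
Braking distance = v²/(2a) = 9.8349² / (2 × 2.900) = 96.725 / 5.800 = 16.677 m.
Total = 21.637 + 16.677 = 38.314 m.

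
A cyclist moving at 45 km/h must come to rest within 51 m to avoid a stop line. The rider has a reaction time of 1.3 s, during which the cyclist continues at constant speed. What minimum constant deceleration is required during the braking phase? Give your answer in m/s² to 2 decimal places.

45 km/h ÷ 3.6 = 12.5000 m/s.
Distance covered during reaction = 12.5000 × 1.3 = 16.250 m.
Distance available for braking: 51 − 16.250 = 34.750 m.
v² = 2a·d ⇒ a = v²/(2d) = 12.5000² / (2 × 34.750) = 156.250 / 69.500 = 2.2482 m/s².

Required deceleration ≈ 2.25 m/s²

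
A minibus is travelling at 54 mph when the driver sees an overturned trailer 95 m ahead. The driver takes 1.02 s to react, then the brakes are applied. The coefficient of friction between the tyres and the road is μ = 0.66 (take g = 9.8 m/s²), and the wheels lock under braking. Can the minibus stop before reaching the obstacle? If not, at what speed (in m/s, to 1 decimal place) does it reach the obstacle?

54 mph × 0.44704 = 24.1402 m/s.
a = μg = 0.66 × 9.8 = 6.468 m/s².
Reaction distance = 24.1402 × 1.02 = 24.623 m.
Braking distance = v²/(2a) = 582.749 / 12.936 = 45.049 m.
Total stopping distance = 24.623 + 45.049 = 69.672 m, vs 95 m available — it stops with 95 − 69.672 = 25.328 m to spare.

Yes — it stops about 25.3 m short of the obstacle, so it never reaches it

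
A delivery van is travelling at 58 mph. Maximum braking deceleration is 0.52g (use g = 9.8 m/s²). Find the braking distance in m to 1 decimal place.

58 mph × 0.44704 = 25.9283 m/s.
a = 0.52 × 9.8 = 5.096 m/s².
Braking distance = v²/(2a) = 25.9283² / (2 × 5.096) = 672.277 / 10.192 = 65.961 m.

Braking distance ≈ 66.0 m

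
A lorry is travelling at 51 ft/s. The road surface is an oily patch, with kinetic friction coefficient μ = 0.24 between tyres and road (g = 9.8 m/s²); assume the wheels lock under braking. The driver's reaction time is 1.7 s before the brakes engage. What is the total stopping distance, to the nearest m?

Total stopping distance ≈ 78 m

51 ft/s × 0.3048 = 15.5448 m/s.
a = μg = 0.24 × 9.8 = 2.352 m/s².
Reaction distance = v·t_r = 15.5448 × 1.7 = 26.426 m.
Braking distance = v²/(2a) = 15.5448² / (2 × 2.352) = 241.641 / 4.704 = 51.369 m.
Total = 26.426 + 51.369 = 77.795 m.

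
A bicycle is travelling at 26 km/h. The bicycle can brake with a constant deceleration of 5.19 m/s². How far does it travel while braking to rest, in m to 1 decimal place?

Braking distance ≈ 5.0 m

26 km/h ÷ 3.6 = 7.2222 m/s.
Braking distance = v²/(2a) = 7.2222² / (2 × 5.190) = 52.160 / 10.380 = 5.025 m.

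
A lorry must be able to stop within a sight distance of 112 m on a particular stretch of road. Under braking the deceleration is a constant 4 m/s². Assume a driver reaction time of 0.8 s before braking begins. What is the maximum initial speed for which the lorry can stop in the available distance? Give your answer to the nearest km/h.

Stopping distance: v·t_r + v²/(2a) = 112 with t_r = 0.8 s and a = 4.000 m/s².
So v² + 6.400 v − 896.00 = 0.
Positive root: v = −a·t_r + √((a·t_r)² + 2a·d) = −3.200 + √(10.240 + 896.00) = 26.9038 m/s.
26.9038 m/s × 3.6 = 96.854 km/h.

Maximum speed ≈ 97 km/h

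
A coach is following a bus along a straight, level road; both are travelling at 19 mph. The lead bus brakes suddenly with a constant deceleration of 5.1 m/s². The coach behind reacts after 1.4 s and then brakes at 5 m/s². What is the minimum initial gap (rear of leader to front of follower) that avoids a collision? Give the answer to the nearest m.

19 mph × 0.44704 = 8.4938 m/s.
Leader travels v²/(2a_L) = 72.145 / 10.200 = 7.073 m before stopping.
Follower covers v·t_r = 8.4938 × 1.4 = 11.891 m while reacting, then v²/(2a_F) = 72.145 / 10.000 = 7.214 m while braking, for a total of 11.891 + 7.214 = 19.105 m.
Since a_F ≤ a_L and the follower starts braking later, the follower is never slower than the leader, so the closest approach is when both have stopped.
Minimum gap = 19.105 − 7.073 = 12.032 m.

Minimum gap ≈ 12 m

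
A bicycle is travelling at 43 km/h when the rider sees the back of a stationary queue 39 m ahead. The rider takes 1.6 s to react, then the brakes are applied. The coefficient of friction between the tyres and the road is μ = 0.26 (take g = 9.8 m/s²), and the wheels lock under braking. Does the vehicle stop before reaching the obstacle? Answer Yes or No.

43 km/h ÷ 3.6 = 11.9444 m/s.
a = μg = 0.26 × 9.8 = 2.548 m/s².
Reaction distance = 11.9444 × 1.6 = 19.111 m.
Braking distance = v²/(2a) = 142.669 / 5.096 = 27.996 m.
Total stopping distance = 19.111 + 27.996 = 47.107 m, vs 39 m available — it cannot stop in time and overshoots by 47.107 − 39 = 8.107 m.

No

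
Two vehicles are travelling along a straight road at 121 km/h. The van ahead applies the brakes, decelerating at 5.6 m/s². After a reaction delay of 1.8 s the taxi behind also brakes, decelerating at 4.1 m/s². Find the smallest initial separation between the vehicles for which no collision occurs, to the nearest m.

121 km/h ÷ 3.6 = 33.6111 m/s.
Leader travels v²/(2a_L) = 1129.706 / 11.200 = 100.867 m before stopping.
Follower covers v·t_r = 33.6111 × 1.8 = 60.500 m while reacting, then v²/(2a_F) = 1129.706 / 8.200 = 137.769 m while braking, for a total of 60.500 + 137.769 = 198.269 m.
Since a_F ≤ a_L and the follower starts braking later, the follower is never slower than the leader, so the closest approach is when both have stopped.
Minimum gap = 198.269 − 100.867 = 97.402 m.

Minimum gap ≈ 97 m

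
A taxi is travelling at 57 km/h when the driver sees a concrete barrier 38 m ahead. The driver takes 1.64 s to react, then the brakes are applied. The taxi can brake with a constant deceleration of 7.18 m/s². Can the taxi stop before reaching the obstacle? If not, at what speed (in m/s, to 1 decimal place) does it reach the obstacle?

No — it strikes the obstacle at 8.8 m/s

57 km/h ÷ 3.6 = 15.8333 m/s.
Reaction distance = 15.8333 × 1.64 = 25.967 m.
Braking distance needed to stop: v²/(2a) = 250.693 / 14.360 = 17.458 m, so total needed = 25.967 + 17.458 = 43.425 m > 38 m — it cannot stop.
Distance remaining when braking begins: 38 − 25.967 = 12.033 m.
v² = v₀² − 2a·d = 250.693 − 2 × 7.180 × 12.033 = 77.899 m²/s².
v = √77.899 = 8.826 m/s.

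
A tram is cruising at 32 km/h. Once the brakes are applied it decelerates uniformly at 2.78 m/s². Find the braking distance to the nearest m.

32 km/h ÷ 3.6 = 8.8889 m/s.
Braking distance = v²/(2a) = 8.8889² / (2 × 2.780) = 79.013 / 5.560 = 14.211 m.

Braking distance ≈ 14 m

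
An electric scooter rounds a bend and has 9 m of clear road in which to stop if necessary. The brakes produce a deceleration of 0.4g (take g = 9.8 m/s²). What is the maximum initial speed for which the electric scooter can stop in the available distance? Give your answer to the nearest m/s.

a = 0.4 × 9.8 = 3.920 m/s².
v²/(2a) = d ⇒ v = √(2 × 3.920 × 9) = √70.56 = 8.4000 m/s.

Maximum speed ≈ 8 m/s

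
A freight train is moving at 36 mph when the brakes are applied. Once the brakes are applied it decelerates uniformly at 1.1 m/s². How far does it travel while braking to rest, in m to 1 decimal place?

Braking distance ≈ 117.7 m

36 mph × 0.44704 = 16.0934 m/s.
Braking distance = v²/(2a) = 16.0934² / (2 × 1.100) = 258.998 / 2.200 = 117.726 m.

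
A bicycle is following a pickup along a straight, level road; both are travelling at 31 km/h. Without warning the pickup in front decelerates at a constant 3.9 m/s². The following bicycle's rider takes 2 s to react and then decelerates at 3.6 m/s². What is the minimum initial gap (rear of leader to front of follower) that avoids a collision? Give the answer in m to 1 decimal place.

31 km/h ÷ 3.6 = 8.6111 m/s.
Leader travels v²/(2a_L) = 74.151 / 7.800 = 9.507 m before stopping.
Follower covers v·t_r = 8.6111 × 2 = 17.222 m while reacting, then v²/(2a_F) = 74.151 / 7.200 = 10.299 m while braking, for a total of 17.222 + 10.299 = 27.521 m.
Since a_F ≤ a_L and the follower starts braking later, the follower is never slower than the leader, so the closest approach is when both have stopped.
Minimum gap = 27.521 − 9.507 = 18.014 m.

Minimum gap ≈ 18.0 m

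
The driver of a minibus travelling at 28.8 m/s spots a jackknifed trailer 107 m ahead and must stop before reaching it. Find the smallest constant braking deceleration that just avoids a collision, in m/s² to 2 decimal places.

v² = 2a·d ⇒ a = v²/(2d) = 28.8000² / (2 × 107.000) = 829.440 / 214.000 = 3.8759 m/s².

Required deceleration ≈ 3.88 m/s²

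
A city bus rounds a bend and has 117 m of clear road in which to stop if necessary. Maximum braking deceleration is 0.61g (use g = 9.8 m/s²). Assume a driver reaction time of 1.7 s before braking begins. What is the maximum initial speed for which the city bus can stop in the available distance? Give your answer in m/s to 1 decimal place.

Maximum speed ≈ 28.6 m/s

a = 0.61 × 9.8 = 5.978 m/s².
Stopping distance: v·t_r + v²/(2a) = 117 with t_r = 1.7 s and a = 5.978 m/s².
So v² + 20.325 v − 1398.85 = 0.
Positive root: v = −a·t_r + √((a·t_r)² + 2a·d) = −10.163 + √(103.287 + 1398.85) = 28.5944 m/s.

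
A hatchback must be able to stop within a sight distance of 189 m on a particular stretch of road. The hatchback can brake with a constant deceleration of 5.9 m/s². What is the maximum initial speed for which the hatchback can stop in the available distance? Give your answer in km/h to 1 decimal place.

v²/(2a) = d ⇒ v = √(2 × 5.900 × 189) = √2230.20 = 47.2250 m/s.
47.2250 m/s × 3.6 = 170.010 km/h.

Maximum speed ≈ 170.0 km/h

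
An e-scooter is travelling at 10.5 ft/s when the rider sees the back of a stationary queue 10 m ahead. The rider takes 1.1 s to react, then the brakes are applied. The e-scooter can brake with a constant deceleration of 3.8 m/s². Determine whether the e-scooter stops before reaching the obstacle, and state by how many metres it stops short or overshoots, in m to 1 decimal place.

10.5 ft/s × 0.3048 = 3.2004 m/s.
Reaction distance = 3.2004 × 1.1 = 3.520 m.
Braking distance = v²/(2a) = 10.243 / 7.600 = 1.348 m.
Total stopping distance = 3.520 + 1.348 = 4.868 m, vs 10 m available — it stops with 10 − 4.868 = 5.132 m to spare.

Yes — it stops 5.1 m short of the obstacle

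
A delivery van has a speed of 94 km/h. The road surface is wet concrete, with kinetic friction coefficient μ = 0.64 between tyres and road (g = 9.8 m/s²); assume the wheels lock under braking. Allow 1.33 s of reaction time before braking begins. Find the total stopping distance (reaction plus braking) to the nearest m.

94 km/h ÷ 3.6 = 26.1111 m/s.
a = μg = 0.64 × 9.8 = 6.272 m/s².
Reaction distance = v·t_r = 26.1111 × 1.33 = 34.728 m.
Braking distance = v²/(2a) = 26.1111² / (2 × 6.272) = 681.790 / 12.544 = 54.352 m.
Total = 34.728 + 54.352 = 89.080 m.

Total stopping distance ≈ 89 m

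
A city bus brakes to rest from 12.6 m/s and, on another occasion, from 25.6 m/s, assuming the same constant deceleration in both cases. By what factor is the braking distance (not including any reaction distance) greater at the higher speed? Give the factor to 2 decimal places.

Braking distance d = v²/(2a), so with a fixed, d ∝ v².
Factor = (25.6/12.6)² = 2.0317² = 4.1278.

Factor ≈ 4.13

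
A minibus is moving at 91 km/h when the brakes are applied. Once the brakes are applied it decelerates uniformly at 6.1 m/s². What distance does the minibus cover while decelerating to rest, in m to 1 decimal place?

Braking distance ≈ 52.4 m

91 km/h ÷ 3.6 = 25.2778 m/s.
Braking distance = v²/(2a) = 25.2778² / (2 × 6.100) = 638.967 / 12.200 = 52.374 m.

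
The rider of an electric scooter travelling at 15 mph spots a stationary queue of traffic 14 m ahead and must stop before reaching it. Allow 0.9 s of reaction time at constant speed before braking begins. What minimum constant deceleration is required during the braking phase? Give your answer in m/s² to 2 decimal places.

Required deceleration ≈ 2.82 m/s²

15 mph × 0.44704 = 6.7056 m/s.
Distance covered during reaction = 6.7056 × 0.9 = 6.035 m.
Distance available for braking: 14 − 6.035 = 7.965 m.
v² = 2a·d ⇒ a = v²/(2d) = 6.7056² / (2 × 7.965) = 44.965 / 15.930 = 2.8227 m/s².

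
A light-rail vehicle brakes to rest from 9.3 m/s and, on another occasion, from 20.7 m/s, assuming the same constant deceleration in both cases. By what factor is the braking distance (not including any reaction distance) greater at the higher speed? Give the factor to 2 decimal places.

Braking distance d = v²/(2a), so with a fixed, d ∝ v².
Factor = (20.7/9.3)² = 2.2258² = 4.9542.

Factor ≈ 4.95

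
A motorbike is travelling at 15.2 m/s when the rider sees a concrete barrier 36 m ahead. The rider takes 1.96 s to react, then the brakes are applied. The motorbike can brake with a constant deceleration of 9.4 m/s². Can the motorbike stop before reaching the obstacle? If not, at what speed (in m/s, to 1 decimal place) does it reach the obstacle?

No — it strikes the obstacle at 10.7 m/s

Reaction distance = 15.2000 × 1.96 = 29.792 m.
Braking distance needed to stop: v²/(2a) = 231.040 / 18.800 = 12.289 m, so total needed = 29.792 + 12.289 = 42.081 m > 36 m — it cannot stop.
Distance remaining when braking begins: 36 − 29.792 = 6.208 m.
v² = v₀² − 2a·d = 231.040 − 2 × 9.400 × 6.208 = 114.330 m²/s².
v = √114.330 = 10.693 m/s.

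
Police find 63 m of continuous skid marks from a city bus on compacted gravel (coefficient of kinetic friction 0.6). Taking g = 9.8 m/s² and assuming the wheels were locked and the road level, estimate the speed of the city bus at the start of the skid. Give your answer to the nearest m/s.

Initial speed ≈ 27 m/s

Deceleration a = μg = 0.6 × 9.8 = 5.880 m/s².
v = √(2a·d) = √(2 × 5.880 × 63) = √740.880 = 27.2191 m/s.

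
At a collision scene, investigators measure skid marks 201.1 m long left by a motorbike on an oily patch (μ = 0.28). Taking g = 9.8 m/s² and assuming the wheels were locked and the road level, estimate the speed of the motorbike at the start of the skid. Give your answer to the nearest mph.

Deceleration a = μg = 0.28 × 9.8 = 2.744 m/s².
v = √(2a·d) = √(2 × 2.744 × 201.1) = √1103.637 = 33.2210 m/s.
= 33.2210 ÷ 0.44704 = 74.313 mph.

Initial speed ≈ 74 mph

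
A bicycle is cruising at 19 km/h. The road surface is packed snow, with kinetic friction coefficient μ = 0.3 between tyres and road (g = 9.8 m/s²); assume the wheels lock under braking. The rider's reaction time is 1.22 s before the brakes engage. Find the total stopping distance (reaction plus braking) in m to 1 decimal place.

19 km/h ÷ 3.6 = 5.2778 m/s.
a = μg = 0.3 × 9.8 = 2.940 m/s².
Reaction distance = v·t_r = 5.2778 × 1.22 = 6.439 m.
Braking distance = v²/(2a) = 5.2778² / (2 × 2.940) = 27.855 / 5.880 = 4.737 m.
Total = 6.439 + 4.737 = 11.176 m.

Total stopping distance ≈ 11.2 m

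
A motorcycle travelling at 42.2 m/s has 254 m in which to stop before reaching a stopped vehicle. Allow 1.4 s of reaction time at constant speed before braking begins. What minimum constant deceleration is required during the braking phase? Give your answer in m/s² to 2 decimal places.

Distance covered during reaction = 42.2000 × 1.4 = 59.080 m.
Distance available for braking: 254 − 59.080 = 194.920 m.
v² = 2a·d ⇒ a = v²/(2d) = 42.2000² / (2 × 194.920) = 1780.840 / 389.840 = 4.5681 m/s².

Required deceleration ≈ 4.57 m/s²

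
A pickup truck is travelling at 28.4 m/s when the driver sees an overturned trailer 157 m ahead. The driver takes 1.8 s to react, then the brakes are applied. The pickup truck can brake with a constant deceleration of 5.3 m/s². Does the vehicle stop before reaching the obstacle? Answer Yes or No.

Reaction distance = 28.4000 × 1.8 = 51.120 m.
Braking distance = v²/(2a) = 806.560 / 10.600 = 76.091 m.
Total stopping distance = 51.120 + 76.091 = 127.211 m, vs 157 m available — it stops with 157 − 127.211 = 29.789 m to spare.

Yes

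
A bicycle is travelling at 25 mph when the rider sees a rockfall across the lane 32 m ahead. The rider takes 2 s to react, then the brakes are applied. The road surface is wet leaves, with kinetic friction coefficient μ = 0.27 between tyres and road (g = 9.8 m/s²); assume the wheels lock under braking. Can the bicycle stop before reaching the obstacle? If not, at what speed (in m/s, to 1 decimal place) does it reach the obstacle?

25 mph × 0.44704 = 11.1760 m/s.
a = μg = 0.27 × 9.8 = 2.646 m/s².
Reaction distance = 11.1760 × 2 = 22.352 m.
Braking distance needed to stop: v²/(2a) = 124.903 / 5.292 = 23.602 m, so total needed = 22.352 + 23.602 = 45.954 m > 32 m — it cannot stop.
Distance remaining when braking begins: 32 − 22.352 = 9.648 m.
v² = v₀² − 2a·d = 124.903 − 2 × 2.646 × 9.648 = 73.846 m²/s².
v = √73.846 = 8.593 m/s.

No — it strikes the obstacle at 8.6 m/s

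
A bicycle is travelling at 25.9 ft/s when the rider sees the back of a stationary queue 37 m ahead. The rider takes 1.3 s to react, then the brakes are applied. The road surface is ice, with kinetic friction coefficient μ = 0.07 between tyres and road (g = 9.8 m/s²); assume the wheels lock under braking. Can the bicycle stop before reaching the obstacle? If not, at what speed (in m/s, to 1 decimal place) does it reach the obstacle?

No — it strikes the obstacle at 5.1 m/s

25.9 ft/s × 0.3048 = 7.8943 m/s.
a = μg = 0.07 × 9.8 = 0.686 m/s².
Reaction distance = 7.8943 × 1.3 = 10.263 m.
Braking distance needed to stop: v²/(2a) = 62.320 / 1.372 = 45.423 m, so total needed = 10.263 + 45.423 = 55.686 m > 37 m — it cannot stop.
Distance remaining when braking begins: 37 − 10.263 = 26.737 m.
v² = v₀² − 2a·d = 62.320 − 2 × 0.686 × 26.737 = 25.637 m²/s².
v = √25.637 = 5.063 m/s.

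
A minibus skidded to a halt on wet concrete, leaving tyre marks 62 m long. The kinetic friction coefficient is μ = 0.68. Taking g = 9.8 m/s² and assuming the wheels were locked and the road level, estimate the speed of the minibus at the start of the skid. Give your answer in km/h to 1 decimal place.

Initial speed ≈ 103.5 km/h

Deceleration a = μg = 0.68 × 9.8 = 6.664 m/s².
v = √(2a·d) = √(2 × 6.664 × 62) = √826.336 = 28.7461 m/s.
= 28.7461 × 3.6 = 103.486 km/h.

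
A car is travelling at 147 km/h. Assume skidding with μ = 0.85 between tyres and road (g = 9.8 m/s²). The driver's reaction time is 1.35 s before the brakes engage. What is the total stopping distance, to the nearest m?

147 km/h ÷ 3.6 = 40.8333 m/s.
a = μg = 0.85 × 9.8 = 8.330 m/s².
Reaction distance = v·t_r = 40.8333 × 1.35 = 55.125 m.
Braking distance = v²/(2a) = 40.8333² / (2 × 8.330) = 1667.358 / 16.660 = 100.082 m.
Total = 55.125 + 100.082 = 155.207 m.

Total stopping distance ≈ 155 m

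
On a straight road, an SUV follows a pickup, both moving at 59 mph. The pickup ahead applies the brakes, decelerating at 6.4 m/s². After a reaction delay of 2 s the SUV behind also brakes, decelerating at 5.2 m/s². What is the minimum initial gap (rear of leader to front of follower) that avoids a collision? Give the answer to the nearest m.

Minimum gap ≈ 65 m

59 mph × 0.44704 = 26.3754 m/s.
Leader travels v²/(2a_L) = 695.662 / 12.800 = 54.349 m before stopping.
Follower covers v·t_r = 26.3754 × 2 = 52.751 m while reacting, then v²/(2a_F) = 695.662 / 10.400 = 66.891 m while braking, for a total of 52.751 + 66.891 = 119.642 m.
Since a_F ≤ a_L and the follower starts braking later, the follower is never slower than the leader, so the closest approach is when both have stopped.
Minimum gap = 119.642 − 54.349 = 65.293 m.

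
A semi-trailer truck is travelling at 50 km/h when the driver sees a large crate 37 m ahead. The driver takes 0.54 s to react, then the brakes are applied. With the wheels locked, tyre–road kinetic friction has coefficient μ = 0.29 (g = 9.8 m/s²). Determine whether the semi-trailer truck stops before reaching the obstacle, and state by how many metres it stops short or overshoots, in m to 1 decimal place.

No — it overshoots by 4.4 m

50 km/h ÷ 3.6 = 13.8889 m/s.
a = μg = 0.29 × 9.8 = 2.842 m/s².
Reaction distance = 13.8889 × 0.54 = 7.500 m.
Braking distance = v²/(2a) = 192.902 / 5.684 = 33.938 m.
Total stopping distance = 7.500 + 33.938 = 41.438 m, vs 37 m available — it cannot stop in time and overshoots by 41.438 − 37 = 4.438 m.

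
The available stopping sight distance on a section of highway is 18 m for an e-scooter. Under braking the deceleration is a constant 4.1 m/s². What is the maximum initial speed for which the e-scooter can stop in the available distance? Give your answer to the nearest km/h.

v²/(2a) = d ⇒ v = √(2 × 4.100 × 18) = √147.60 = 12.1491 m/s.
12.1491 m/s × 3.6 = 43.737 km/h.

Maximum speed ≈ 44 km/h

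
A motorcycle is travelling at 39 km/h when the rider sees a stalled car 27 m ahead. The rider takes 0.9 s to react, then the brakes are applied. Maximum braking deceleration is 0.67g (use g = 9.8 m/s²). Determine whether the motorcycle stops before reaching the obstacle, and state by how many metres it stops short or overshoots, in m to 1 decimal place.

39 km/h ÷ 3.6 = 10.8333 m/s.
a = 0.67 × 9.8 = 6.566 m/s².
Reaction distance = 10.8333 × 0.9 = 9.750 m.
Braking distance = v²/(2a) = 117.360 / 13.132 = 8.937 m.
Total stopping distance = 9.750 + 8.937 = 18.687 m, vs 27 m available — it stops with 27 − 18.687 = 8.313 m to spare.

Yes — it stops 8.3 m short of the obstacle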